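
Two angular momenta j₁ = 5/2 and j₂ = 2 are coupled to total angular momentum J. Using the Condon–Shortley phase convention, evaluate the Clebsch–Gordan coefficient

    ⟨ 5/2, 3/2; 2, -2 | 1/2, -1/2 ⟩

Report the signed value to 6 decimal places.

+√(1/15) ≈ +0.258199

j₁+j₂−J=4  J+j₁−j₂=1  J−j₁+j₂=0  j₁+j₂+J+1=6
(j₁±m₁, j₂±m₂, J±M) = (4,1,0,4,0,1)
P² = 192/5
sum k=0..0:
  [0] +1/24 = 1/24
S = 1/24
C² = P²·S² = 1/15 ; C = +0.258199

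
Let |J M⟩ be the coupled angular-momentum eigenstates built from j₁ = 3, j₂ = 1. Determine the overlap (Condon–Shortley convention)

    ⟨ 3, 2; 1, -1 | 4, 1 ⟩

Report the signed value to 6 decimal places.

j₁+j₂−J=0  J+j₁−j₂=6  J−j₁+j₂=2  j₁+j₂+J+1=9
(j₁±m₁, j₂±m₂, J±M) = (5,1,0,2,5,3)
P² = 43200/7
sum k=0..0:
  [0] +1/240 = 1/240
S = 1/240
C² = P²·S² = 3/28 ; C = +0.327327

+0.327327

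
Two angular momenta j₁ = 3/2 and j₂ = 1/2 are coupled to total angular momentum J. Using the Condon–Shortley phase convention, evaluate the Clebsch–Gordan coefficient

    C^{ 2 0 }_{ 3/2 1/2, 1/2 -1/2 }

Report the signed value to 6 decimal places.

triangle: 0!*3!*1!/5! = 6/120
(j±m)!: 2!*1!*0!*1!*2!*2! = 8
prefactor² = (2J+1)*Δ*N² = 2
  k=0: +1/(0!*0!*1!*0!*2!*1!) = 1/2
Σ = 1/2  ⇒  CG² = 2*1/2² = 1/2
CG = +√(1/2) = +0.707107

+0.707107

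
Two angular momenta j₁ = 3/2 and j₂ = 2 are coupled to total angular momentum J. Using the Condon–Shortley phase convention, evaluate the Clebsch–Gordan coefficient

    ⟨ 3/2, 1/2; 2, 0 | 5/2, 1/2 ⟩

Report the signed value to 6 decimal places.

+√(3/35) = +0.292770

triangle: 1!·2!·3!/7! = 12/5040
(j±m)!: 2!·1!·2!·2!·3!·2! = 96
prefactor² = (2J+1)·Δ·N² = 48/35
  k=0: +1/(0!·1!·1!·2!·1!·1!) = 1/2
  k=1: −1/(1!·0!·0!·1!·2!·2!) = -1/4
Σ = 1/4  ⇒  CG² = 48/35·1/4² = 3/35
CG = +√(3/35) = +0.292770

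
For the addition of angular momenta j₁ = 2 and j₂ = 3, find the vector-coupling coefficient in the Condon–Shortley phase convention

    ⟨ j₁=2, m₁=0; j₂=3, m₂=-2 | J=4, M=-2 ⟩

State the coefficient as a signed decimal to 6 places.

j₁+j₂−J=1  J+j₁−j₂=3  J−j₁+j₂=5  j₁+j₂+J+1=10
(j₁±m₁, j₂±m₂, J±M) = (2,2,1,5,2,6)
P² = 8640/7
sum k=0..1:
  [0] +1/48 = 1/48
  [1] −1/240 = -1/240
S = 1/60
C² = P²·S² = 12/35 ; C = +0.585540

+√(12/35) ≈ +0.585540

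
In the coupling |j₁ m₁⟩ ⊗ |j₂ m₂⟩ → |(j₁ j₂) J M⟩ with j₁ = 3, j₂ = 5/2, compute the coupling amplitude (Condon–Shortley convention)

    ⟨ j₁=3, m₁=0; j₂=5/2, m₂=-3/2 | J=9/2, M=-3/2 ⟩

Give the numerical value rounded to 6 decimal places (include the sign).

+√(45/154) = +0.540562

√[10·1!5!4!/11! · 3!3!1!4!3!6!] = √(207360/77)
  +(−1)^0/∏(0,1,3,1,2,3)! = 1/72  (running 1/72)
  +(−1)^1/∏(1,0,2,0,3,4)! = -1/288  (running 1/96)
⟨..|..⟩ = √(207360/77)·(1/96) = +0.540562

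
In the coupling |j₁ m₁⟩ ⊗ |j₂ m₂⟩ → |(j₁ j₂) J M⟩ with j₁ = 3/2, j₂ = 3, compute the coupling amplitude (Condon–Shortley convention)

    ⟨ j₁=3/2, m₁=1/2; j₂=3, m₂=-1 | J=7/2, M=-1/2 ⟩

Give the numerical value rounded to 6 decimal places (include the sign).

+√(2/7) ≈ +0.534522

j₁+j₂−J=1  J+j₁−j₂=2  J−j₁+j₂=5  j₁+j₂+J+1=9
(j₁±m₁, j₂±m₂, J±M) = (2,1,2,4,3,4)
P² = 512/7
sum k=0..1:
  [0] +1/12 = 1/12
  [1] −1/48 = -1/48
S = 1/16
C² = P²·S² = 2/7 ; C = +0.534522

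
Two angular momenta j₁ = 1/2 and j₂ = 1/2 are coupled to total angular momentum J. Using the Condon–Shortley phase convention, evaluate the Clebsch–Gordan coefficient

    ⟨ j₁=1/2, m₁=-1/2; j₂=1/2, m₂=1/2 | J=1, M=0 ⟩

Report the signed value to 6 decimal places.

triangle: 0!×1!×1!/3! = 1/6
(j±m)!: 0!×1!×1!×0!×1!×1! = 1
prefactor² = (2J+1)×Δ×N² = 1/2
  k=0: +1/(0!×0!×1!×1!×0!×0!) = 1
Σ = 1  ⇒  CG² = 1/2×1² = 1/2
CG = +√(1/2) = +0.707107

+0.707107  (= +√(1/2))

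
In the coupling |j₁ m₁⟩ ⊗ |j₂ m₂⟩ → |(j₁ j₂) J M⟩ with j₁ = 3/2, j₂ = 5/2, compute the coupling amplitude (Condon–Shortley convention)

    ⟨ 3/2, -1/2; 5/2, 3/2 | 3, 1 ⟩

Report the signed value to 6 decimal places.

√[7·1!2!4!/8! · 1!2!4!1!4!2!] = √(96/5)
  +(−1)^0/∏(0,1,2,4,0,0)! = 1/48  (running 1/48)
  +(−1)^1/∏(1,0,1,3,1,1)! = -1/6  (running -7/48)
⟨..|..⟩ = √(96/5)·(-7/48) = -0.639010

−√(49/120) = -0.639010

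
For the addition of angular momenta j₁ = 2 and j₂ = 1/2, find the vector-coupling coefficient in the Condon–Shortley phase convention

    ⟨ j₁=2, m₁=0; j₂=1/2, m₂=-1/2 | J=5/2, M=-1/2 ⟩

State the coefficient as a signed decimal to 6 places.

+√(3/5) = +0.774597

√[6·0!4!1!/6! · 2!2!0!1!2!3!] = √(48/5)
  +(−1)^0/∏(0,0,2,0,2,1)! = 1/4  (running 1/4)
⟨..|..⟩ = √(48/5)·(1/4) = +0.774597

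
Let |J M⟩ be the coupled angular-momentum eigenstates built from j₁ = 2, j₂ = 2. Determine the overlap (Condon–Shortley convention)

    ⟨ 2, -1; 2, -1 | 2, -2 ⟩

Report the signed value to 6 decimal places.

-0.654654  (= −√(3/7))

j₁+j₂−J=2  J+j₁−j₂=2  J−j₁+j₂=2  j₁+j₂+J+1=7
(j₁±m₁, j₂±m₂, J±M) = (1,3,1,3,0,4)
P² = 48/7
sum k=1..1:
  [1] −1/4 = -1/4
S = -1/4
C² = P²·S² = 3/7 ; C = -0.654654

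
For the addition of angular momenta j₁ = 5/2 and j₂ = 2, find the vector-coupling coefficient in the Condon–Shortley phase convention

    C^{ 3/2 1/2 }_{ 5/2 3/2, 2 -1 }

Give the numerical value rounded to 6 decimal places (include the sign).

-0.138013

j₁+j₂−J=3  J+j₁−j₂=2  J−j₁+j₂=1  j₁+j₂+J+1=7
(j₁±m₁, j₂±m₂, J±M) = (4,1,1,3,2,1)
P² = 96/35
sum k=0..1:
  [0] +1/6 = 1/6
  [1] −1/4 = -1/4
S = -1/12
C² = P²·S² = 2/105 ; C = -0.138013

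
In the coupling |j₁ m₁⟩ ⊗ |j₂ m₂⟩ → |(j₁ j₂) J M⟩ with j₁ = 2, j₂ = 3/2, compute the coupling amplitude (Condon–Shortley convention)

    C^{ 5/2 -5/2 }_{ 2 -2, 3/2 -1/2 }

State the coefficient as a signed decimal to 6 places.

√[6·1!3!2!/7! · 0!4!1!2!0!5!] = √(576/7)
  +(−1)^1/∏(1,0,3,0,0,2)! = -1/12  (running -1/12)
⟨..|..⟩ = √(576/7)·(-1/12) = -0.755929

−√(4/7) ≈ -0.755929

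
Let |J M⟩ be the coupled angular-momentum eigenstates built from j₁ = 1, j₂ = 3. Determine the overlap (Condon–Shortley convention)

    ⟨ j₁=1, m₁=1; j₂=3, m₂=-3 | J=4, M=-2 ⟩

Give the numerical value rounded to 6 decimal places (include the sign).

+0.188982  (= +√(1/28))

j₁+j₂−J=0  J+j₁−j₂=2  J−j₁+j₂=6  j₁+j₂+J+1=9
(j₁±m₁, j₂±m₂, J±M) = (2,0,0,6,2,6)
P² = 518400/7
sum k=0..0:
  [0] +1/1440 = 1/1440
S = 1/1440
C² = P²·S² = 1/28 ; C = +0.188982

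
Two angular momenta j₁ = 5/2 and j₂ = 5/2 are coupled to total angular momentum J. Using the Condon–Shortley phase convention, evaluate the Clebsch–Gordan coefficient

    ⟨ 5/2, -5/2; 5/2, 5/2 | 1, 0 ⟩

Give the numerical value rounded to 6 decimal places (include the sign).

triangle: 4!*1!*1!/7! = 24/5040
(j±m)!: 0!*5!*5!*0!*1!*1! = 14400
prefactor² = (2J+1)*Δ*N² = 1440/7
  k=4: +1/(4!*0!*1!*1!*0!*0!) = 1/24
Σ = 1/24  ⇒  CG² = 1440/7*1/24² = 5/14
CG = +√(5/14) = +0.597614

+0.597614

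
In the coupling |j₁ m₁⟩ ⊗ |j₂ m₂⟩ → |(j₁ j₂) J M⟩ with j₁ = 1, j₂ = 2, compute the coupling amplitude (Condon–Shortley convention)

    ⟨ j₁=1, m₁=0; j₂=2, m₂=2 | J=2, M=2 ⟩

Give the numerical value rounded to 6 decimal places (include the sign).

-0.816497

triangle: 1!·1!·3!/6! = 6/720
(j±m)!: 1!·1!·4!·0!·4!·0! = 576
prefactor² = (2J+1)·Δ·N² = 24
  k=1: −1/(1!·0!·0!·3!·1!·0!) = -1/6
Σ = -1/6  ⇒  CG² = 24·(-1/6)² = 2/3
CG = −√(2/3) = -0.816497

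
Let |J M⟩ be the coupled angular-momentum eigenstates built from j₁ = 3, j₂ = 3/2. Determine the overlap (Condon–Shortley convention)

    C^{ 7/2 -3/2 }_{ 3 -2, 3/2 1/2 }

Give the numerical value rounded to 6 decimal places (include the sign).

−√(3/7) = -0.654654

√[8·1!5!2!/9! · 1!5!2!1!2!5!] = √(6400/21)
  +(−1)^0/∏(0,1,5,2,0,0)! = 1/240  (running 1/240)
  +(−1)^1/∏(1,0,4,1,1,1)! = -1/24  (running -3/80)
⟨..|..⟩ = √(6400/21)·(-3/80) = -0.654654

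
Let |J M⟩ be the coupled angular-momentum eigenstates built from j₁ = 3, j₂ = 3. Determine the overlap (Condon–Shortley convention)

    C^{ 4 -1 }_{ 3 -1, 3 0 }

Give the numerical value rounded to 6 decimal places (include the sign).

triangle: 2!×4!×4!/11! = 1152/39916800
(j±m)!: 2!×4!×3!×3!×3!×5! = 1244160
prefactor² = (2J+1)×Δ×N² = 124416/385
  k=0: +1/(0!×2!×4!×3!×0!×1!) = 1/288
  k=1: −1/(1!×1!×3!×2!×1!×2!) = -1/24
  k=2: +1/(2!×0!×2!×1!×2!×3!) = 1/48
Σ = -5/288  ⇒  CG² = 124416/385×(-5/288)² = 15/154
CG = −√(15/154) = -0.312094

−√(15/154) = -0.312094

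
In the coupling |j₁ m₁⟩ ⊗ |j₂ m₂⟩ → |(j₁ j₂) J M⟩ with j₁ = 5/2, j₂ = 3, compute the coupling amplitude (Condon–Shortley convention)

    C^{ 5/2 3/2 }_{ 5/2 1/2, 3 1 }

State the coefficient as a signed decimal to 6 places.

√[6·3!2!3!/9! · 3!2!4!2!4!1!] = √(576/35)
  +(−1)^1/∏(1,2,1,3,1,0)! = -1/12  (running -1/12)
  +(−1)^2/∏(2,1,0,2,2,1)! = 1/8  (running 1/24)
⟨..|..⟩ = √(576/35)·(1/24) = +0.169031

+0.169031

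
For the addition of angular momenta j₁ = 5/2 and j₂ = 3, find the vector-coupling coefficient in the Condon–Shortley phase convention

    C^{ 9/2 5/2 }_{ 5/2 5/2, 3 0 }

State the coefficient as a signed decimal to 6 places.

+0.615457

triangle: 1!*4!*5!/11! = 2880/39916800
(j±m)!: 5!*0!*3!*3!*7!*2! = 43545600
prefactor² = (2J+1)*Δ*N² = 345600/11
  k=0: +1/(0!*1!*0!*3!*4!*2!) = 1/288
Σ = 1/288  ⇒  CG² = 345600/11*1/288² = 25/66
CG = +√(25/66) = +0.615457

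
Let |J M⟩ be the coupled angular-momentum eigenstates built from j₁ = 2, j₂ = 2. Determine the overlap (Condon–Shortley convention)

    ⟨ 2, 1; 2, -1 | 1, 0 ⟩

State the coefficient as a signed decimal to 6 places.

√[3·3!1!1!/6! · 3!1!1!3!1!1!] = √(9/10)
  +(−1)^0/∏(0,3,1,1,0,0)! = 1/6  (running 1/6)
  +(−1)^1/∏(1,2,0,0,1,1)! = -1/2  (running -1/3)
⟨..|..⟩ = √(9/10)·(-1/3) = -0.316228

−√(1/10) ≈ -0.316228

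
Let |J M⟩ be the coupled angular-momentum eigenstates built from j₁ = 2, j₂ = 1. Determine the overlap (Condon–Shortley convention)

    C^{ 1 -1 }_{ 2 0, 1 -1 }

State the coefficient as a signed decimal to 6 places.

√[3·2!2!0!/5! · 2!2!0!2!0!2!] = √(8/5)
  +(−1)^0/∏(0,2,2,0,0,0)! = 1/4  (running 1/4)
⟨..|..⟩ = √(8/5)·(1/4) = +0.316228

+0.316228  (= +√(1/10))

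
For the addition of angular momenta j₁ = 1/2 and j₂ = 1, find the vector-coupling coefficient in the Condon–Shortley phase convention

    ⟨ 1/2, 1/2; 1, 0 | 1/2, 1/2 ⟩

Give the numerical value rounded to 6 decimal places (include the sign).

√[2·1!0!1!/3! · 1!0!1!1!1!0!] = √(1/3)
  +(−1)^0/∏(0,1,0,1,0,0)! = 1  (running 1)
⟨..|..⟩ = √(1/3)·(1) = +0.577350

+√(1/3) = +0.577350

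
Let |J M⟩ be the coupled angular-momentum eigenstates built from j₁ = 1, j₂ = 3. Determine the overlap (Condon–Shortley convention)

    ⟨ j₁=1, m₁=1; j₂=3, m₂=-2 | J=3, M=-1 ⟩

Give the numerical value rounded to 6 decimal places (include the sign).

j₁+j₂−J=1  J+j₁−j₂=1  J−j₁+j₂=5  j₁+j₂+J+1=8
(j₁±m₁, j₂±m₂, J±M) = (2,0,1,5,2,4)
P² = 240
sum k=0..0:
  [0] +1/24 = 1/24
S = 1/24
C² = P²·S² = 5/12 ; C = +0.645497

+√(5/12) ≈ +0.645497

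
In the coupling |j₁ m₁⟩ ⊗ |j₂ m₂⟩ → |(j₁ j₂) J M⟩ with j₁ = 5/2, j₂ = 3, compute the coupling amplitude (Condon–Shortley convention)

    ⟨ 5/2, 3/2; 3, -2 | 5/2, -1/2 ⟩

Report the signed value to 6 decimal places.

+0.267261

j₁+j₂−J=3  J+j₁−j₂=2  J−j₁+j₂=3  j₁+j₂+J+1=9
(j₁±m₁, j₂±m₂, J±M) = (4,1,1,5,2,3)
P² = 288/7
sum k=0..1:
  [0] +1/12 = 1/12
  [1] −1/24 = -1/24
S = 1/24
C² = P²·S² = 1/14 ; C = +0.267261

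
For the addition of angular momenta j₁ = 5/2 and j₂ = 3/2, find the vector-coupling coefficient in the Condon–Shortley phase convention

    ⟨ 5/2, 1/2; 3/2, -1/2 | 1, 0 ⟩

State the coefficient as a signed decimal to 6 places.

triangle: 3!×2!×0!/6! = 12/720
(j±m)!: 3!×2!×1!×2!×1!×1! = 24
prefactor² = (2J+1)×Δ×N² = 6/5
  k=1: −1/(1!×2!×1!×0!×1!×0!) = -1/2
Σ = -1/2  ⇒  CG² = 6/5×(-1/2)² = 3/10
CG = −√(3/10) = -0.547723

−√(3/10) ≈ -0.547723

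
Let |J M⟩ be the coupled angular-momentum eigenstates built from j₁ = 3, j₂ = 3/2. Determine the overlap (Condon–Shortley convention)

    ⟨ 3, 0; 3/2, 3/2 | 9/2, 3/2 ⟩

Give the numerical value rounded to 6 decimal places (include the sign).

+0.487950  (= +√(5/21))

triangle: 0!×6!×3!/10! = 4320/3628800
(j±m)!: 3!×3!×3!×0!×6!×3! = 933120
prefactor² = (2J+1)×Δ×N² = 77760/7
  k=0: +1/(0!×0!×3!×3!×3!×0!) = 1/216
Σ = 1/216  ⇒  CG² = 77760/7×1/216² = 5/21
CG = +√(5/21) = +0.487950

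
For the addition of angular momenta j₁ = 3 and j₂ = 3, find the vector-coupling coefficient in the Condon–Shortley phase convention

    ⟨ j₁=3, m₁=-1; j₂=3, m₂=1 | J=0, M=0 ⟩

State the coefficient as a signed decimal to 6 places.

+√(1/7) = +0.377964

triangle: 6!×0!×0!/7! = 720/5040
(j±m)!: 2!×4!×4!×2!×0!×0! = 2304
prefactor² = (2J+1)×Δ×N² = 2304/7
  k=4: +1/(4!×2!×0!×0!×0!×0!) = 1/48
Σ = 1/48  ⇒  CG² = 2304/7×1/48² = 1/7
CG = +√(1/7) = +0.377964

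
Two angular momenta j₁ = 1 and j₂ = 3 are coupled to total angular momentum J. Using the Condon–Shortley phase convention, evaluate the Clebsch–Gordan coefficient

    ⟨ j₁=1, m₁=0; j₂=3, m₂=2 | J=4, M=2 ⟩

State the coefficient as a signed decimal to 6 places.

+0.654654

√[9·0!2!6!/9! · 1!1!5!1!6!2!] = √(43200/7)
  +(−1)^0/∏(0,0,1,5,1,1)! = 1/120  (running 1/120)
⟨..|..⟩ = √(43200/7)·(1/120) = +0.654654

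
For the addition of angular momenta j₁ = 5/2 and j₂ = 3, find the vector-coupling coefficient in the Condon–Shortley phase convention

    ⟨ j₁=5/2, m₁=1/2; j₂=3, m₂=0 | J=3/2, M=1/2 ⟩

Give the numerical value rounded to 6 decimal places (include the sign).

j₁+j₂−J=4  J+j₁−j₂=1  J−j₁+j₂=2  j₁+j₂+J+1=8
(j₁±m₁, j₂±m₂, J±M) = (3,2,3,3,2,1)
P² = 144/35
sum k=1..2:
  [1] −1/12 = -1/12
  [2] +1/4 = 1/4
S = 1/6
C² = P²·S² = 4/35 ; C = +0.338062

+0.338062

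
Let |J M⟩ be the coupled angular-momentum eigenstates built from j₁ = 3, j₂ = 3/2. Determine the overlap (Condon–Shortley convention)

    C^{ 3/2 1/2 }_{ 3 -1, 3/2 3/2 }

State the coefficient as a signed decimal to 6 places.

-0.338062

triangle: 3!*3!*0!/7! = 36/5040
(j±m)!: 2!*4!*3!*0!*2!*1! = 576
prefactor² = (2J+1)*Δ*N² = 576/35
  k=3: −1/(3!*0!*1!*0!*2!*0!) = -1/12
Σ = -1/12  ⇒  CG² = 576/35*(-1/12)² = 4/35
CG = −√(4/35) = -0.338062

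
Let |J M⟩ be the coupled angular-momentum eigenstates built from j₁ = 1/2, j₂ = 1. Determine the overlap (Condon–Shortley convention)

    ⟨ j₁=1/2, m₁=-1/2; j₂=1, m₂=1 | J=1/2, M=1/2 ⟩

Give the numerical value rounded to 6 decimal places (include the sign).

j₁+j₂−J=1  J+j₁−j₂=0  J−j₁+j₂=1  j₁+j₂+J+1=3
(j₁±m₁, j₂±m₂, J±M) = (0,1,2,0,1,0)
P² = 2/3
sum k=1..1:
  [1] −1/1 = -1
S = -1
C² = P²·S² = 2/3 ; C = -0.816497

−√(2/3) = -0.816497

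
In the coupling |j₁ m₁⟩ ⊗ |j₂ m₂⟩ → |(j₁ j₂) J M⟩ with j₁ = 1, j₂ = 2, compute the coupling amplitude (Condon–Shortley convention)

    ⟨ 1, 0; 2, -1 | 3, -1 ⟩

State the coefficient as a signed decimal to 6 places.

+0.730297

√[7·0!2!4!/7! · 1!1!1!3!2!4!] = √(96/5)
  +(−1)^0/∏(0,0,1,1,1,3)! = 1/6  (running 1/6)
⟨..|..⟩ = √(96/5)·(1/6) = +0.730297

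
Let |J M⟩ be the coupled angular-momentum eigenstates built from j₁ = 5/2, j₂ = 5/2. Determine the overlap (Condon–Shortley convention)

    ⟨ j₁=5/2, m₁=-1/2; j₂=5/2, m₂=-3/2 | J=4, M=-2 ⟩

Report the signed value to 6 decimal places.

√[9·1!4!4!/10! · 2!3!1!4!2!6!] = √(20736/35)
  +(−1)^0/∏(0,1,3,1,1,3)! = 1/36  (running 1/36)
  +(−1)^1/∏(1,0,2,0,2,4)! = -1/96  (running 5/288)
⟨..|..⟩ = √(20736/35)·(5/288) = +0.422577

+0.422577  (= +√(5/28))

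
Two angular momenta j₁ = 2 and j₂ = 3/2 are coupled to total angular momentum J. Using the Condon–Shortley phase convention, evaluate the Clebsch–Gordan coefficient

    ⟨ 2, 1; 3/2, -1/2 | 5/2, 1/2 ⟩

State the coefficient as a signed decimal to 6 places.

j₁+j₂−J=1  J+j₁−j₂=3  J−j₁+j₂=2  j₁+j₂+J+1=7
(j₁±m₁, j₂±m₂, J±M) = (3,1,1,2,3,2)
P² = 72/35
sum k=0..1:
  [0] +1/2 = 1/2
  [1] −1/12 = -1/12
S = 5/12
C² = P²·S² = 5/14 ; C = +0.597614

+0.597614  (= +√(5/14))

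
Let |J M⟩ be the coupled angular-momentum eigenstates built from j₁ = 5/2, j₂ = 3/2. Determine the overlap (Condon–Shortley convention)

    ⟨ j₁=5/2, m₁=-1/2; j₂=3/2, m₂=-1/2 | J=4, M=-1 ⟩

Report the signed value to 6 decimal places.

j₁+j₂−J=0  J+j₁−j₂=5  J−j₁+j₂=3  j₁+j₂+J+1=9
(j₁±m₁, j₂±m₂, J±M) = (2,3,1,2,3,5)
P² = 2160/7
sum k=0..0:
  [0] +1/24 = 1/24
S = 1/24
C² = P²·S² = 15/28 ; C = +0.731925

+√(15/28) ≈ +0.731925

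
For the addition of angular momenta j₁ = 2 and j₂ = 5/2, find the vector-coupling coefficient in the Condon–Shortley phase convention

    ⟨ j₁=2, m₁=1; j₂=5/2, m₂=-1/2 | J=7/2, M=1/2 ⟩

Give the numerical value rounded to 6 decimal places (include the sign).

+0.557773

√[8·1!3!4!/9! · 3!1!2!3!4!3!] = √(1152/35)
  +(−1)^0/∏(0,1,1,2,2,2)! = 1/8  (running 1/8)
  +(−1)^1/∏(1,0,0,1,3,3)! = -1/36  (running 7/72)
⟨..|..⟩ = √(1152/35)·(7/72) = +0.557773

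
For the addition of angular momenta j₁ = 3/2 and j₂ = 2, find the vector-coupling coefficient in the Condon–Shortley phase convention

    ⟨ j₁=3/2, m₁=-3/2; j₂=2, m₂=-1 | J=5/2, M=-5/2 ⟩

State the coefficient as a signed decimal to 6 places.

-0.654654  (= −√(3/7))

j₁+j₂−J=1  J+j₁−j₂=2  J−j₁+j₂=3  j₁+j₂+J+1=7
(j₁±m₁, j₂±m₂, J±M) = (0,3,1,3,0,5)
P² = 432/7
sum k=1..1:
  [1] −1/12 = -1/12
S = -1/12
C² = P²·S² = 3/7 ; C = -0.654654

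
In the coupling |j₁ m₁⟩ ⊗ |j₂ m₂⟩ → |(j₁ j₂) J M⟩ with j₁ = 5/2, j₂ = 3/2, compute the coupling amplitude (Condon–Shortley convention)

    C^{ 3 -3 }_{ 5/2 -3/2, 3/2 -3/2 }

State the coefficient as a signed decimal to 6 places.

√[7·1!4!2!/8! · 1!4!0!3!0!6!] = √(864)
  +(−1)^0/∏(0,1,4,0,0,2)! = 1/48  (running 1/48)
⟨..|..⟩ = √(864)·(1/48) = +0.612372

+0.612372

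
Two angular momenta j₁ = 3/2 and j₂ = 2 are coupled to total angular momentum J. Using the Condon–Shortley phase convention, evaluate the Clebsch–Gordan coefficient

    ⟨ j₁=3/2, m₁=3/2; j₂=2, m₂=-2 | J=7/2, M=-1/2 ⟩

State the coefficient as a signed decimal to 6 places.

+√(1/35) ≈ +0.169031

triangle: 0!×3!×4!/8! = 144/40320
(j±m)!: 3!×0!×0!×4!×3!×4! = 20736
prefactor² = (2J+1)×Δ×N² = 20736/35
  k=0: +1/(0!×0!×0!×0!×3!×4!) = 1/144
Σ = 1/144  ⇒  CG² = 20736/35×1/144² = 1/35
CG = +√(1/35) = +0.169031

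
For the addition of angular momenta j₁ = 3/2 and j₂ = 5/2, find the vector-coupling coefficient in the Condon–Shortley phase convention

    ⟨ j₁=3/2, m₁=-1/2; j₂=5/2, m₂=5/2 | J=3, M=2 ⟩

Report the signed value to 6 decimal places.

-0.645497

√[7·1!2!4!/8! · 1!2!5!0!5!1!] = √(240)
  +(−1)^1/∏(1,0,1,4,1,0)! = -1/24  (running -1/24)
⟨..|..⟩ = √(240)·(-1/24) = -0.645497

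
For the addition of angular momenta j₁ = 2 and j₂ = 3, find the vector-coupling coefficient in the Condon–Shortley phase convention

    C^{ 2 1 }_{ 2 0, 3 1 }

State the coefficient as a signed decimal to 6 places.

+√(1/7) = +0.377964

j₁+j₂−J=3  J+j₁−j₂=1  J−j₁+j₂=3  j₁+j₂+J+1=8
(j₁±m₁, j₂±m₂, J±M) = (2,2,4,2,3,1)
P² = 36/7
sum k=1..2:
  [1] −1/12 = -1/12
  [2] +1/4 = 1/4
S = 1/6
C² = P²·S² = 1/7 ; C = +0.377964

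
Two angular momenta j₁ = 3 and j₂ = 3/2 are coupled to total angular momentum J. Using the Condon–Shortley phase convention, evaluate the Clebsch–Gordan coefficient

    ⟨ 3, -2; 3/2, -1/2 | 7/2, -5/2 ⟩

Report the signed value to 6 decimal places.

triangle: 1!×5!×2!/9! = 240/362880
(j±m)!: 1!×5!×1!×2!×1!×6! = 172800
prefactor² = (2J+1)×Δ×N² = 6400/7
  k=0: +1/(0!×1!×5!×1!×0!×1!) = 1/120
  k=1: −1/(1!×0!×4!×0!×1!×2!) = -1/48
Σ = -1/80  ⇒  CG² = 6400/7×(-1/80)² = 1/7
CG = −√(1/7) = -0.377964

−√(1/7) = -0.377964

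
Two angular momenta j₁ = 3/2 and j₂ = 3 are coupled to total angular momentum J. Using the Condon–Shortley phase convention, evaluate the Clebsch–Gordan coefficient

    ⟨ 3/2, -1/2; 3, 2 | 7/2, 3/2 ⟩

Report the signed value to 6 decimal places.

√[8·1!2!5!/9! · 1!2!5!1!5!2!] = √(6400/21)
  +(−1)^0/∏(0,1,2,5,0,0)! = 1/240  (running 1/240)
  +(−1)^1/∏(1,0,1,4,1,1)! = -1/24  (running -3/80)
⟨..|..⟩ = √(6400/21)·(-3/80) = -0.654654

−√(3/7) ≈ -0.654654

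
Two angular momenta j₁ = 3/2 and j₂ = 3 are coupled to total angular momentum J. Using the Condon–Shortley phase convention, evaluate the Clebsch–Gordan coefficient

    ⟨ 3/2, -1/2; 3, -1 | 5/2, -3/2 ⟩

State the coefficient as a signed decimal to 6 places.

-0.591608  (= −√(7/20))

triangle: 2!·1!·4!/8! = 48/40320
(j±m)!: 1!·2!·2!·4!·1!·4! = 2304
prefactor² = (2J+1)·Δ·N² = 576/35
  k=1: −1/(1!·1!·1!·1!·0!·3!) = -1/6
  k=2: +1/(2!·0!·0!·0!·1!·4!) = 1/48
Σ = -7/48  ⇒  CG² = 576/35·(-7/48)² = 7/20
CG = −√(7/20) = -0.591608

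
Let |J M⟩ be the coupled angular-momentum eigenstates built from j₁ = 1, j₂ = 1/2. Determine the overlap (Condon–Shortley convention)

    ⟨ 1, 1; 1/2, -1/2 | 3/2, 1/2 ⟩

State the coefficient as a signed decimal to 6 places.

+0.577350  (= +√(1/3))

j₁+j₂−J=0  J+j₁−j₂=2  J−j₁+j₂=1  j₁+j₂+J+1=4
(j₁±m₁, j₂±m₂, J±M) = (2,0,0,1,2,1)
P² = 4/3
sum k=0..0:
  [0] +1/2 = 1/2
S = 1/2
C² = P²·S² = 1/3 ; C = +0.577350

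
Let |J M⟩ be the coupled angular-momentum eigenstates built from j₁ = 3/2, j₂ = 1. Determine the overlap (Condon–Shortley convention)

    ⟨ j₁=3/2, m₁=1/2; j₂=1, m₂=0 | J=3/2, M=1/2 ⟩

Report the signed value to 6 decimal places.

triangle: 1!*2!*1!/5! = 2/120
(j±m)!: 2!*1!*1!*1!*2!*1! = 4
prefactor² = (2J+1)*Δ*N² = 4/15
  k=0: +1/(0!*1!*1!*1!*1!*0!) = 1
  k=1: −1/(1!*0!*0!*0!*2!*1!) = -1/2
Σ = 1/2  ⇒  CG² = 4/15*1/2² = 1/15
CG = +√(1/15) = +0.258199

+√(1/15) ≈ +0.258199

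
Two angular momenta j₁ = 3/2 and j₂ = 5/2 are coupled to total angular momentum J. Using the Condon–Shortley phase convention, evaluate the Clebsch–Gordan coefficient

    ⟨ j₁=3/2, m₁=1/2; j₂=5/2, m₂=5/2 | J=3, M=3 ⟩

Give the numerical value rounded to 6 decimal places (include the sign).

−√(5/8) ≈ -0.790569

j₁+j₂−J=1  J+j₁−j₂=2  J−j₁+j₂=4  j₁+j₂+J+1=8
(j₁±m₁, j₂±m₂, J±M) = (2,1,5,0,6,0)
P² = 1440
sum k=1..1:
  [1] −1/48 = -1/48
S = -1/48
C² = P²·S² = 5/8 ; C = -0.790569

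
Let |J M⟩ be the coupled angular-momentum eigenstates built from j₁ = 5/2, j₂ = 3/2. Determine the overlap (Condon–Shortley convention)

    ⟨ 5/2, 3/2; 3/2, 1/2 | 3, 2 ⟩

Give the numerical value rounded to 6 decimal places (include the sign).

+√(1/12) ≈ +0.288675

√[7·1!4!2!/8! · 4!1!2!1!5!1!] = √(48)
  +(−1)^0/∏(0,1,1,2,3,0)! = 1/12  (running 1/12)
  +(−1)^1/∏(1,0,0,1,4,1)! = -1/24  (running 1/24)
⟨..|..⟩ = √(48)·(1/24) = +0.288675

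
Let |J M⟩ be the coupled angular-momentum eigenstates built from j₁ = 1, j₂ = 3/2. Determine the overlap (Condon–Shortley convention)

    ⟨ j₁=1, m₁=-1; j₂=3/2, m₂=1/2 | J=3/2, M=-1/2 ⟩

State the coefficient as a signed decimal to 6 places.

j₁+j₂−J=1  J+j₁−j₂=1  J−j₁+j₂=2  j₁+j₂+J+1=5
(j₁±m₁, j₂±m₂, J±M) = (0,2,2,1,1,2)
P² = 8/15
sum k=1..1:
  [1] −1/1 = -1
S = -1
C² = P²·S² = 8/15 ; C = -0.730297

-0.730297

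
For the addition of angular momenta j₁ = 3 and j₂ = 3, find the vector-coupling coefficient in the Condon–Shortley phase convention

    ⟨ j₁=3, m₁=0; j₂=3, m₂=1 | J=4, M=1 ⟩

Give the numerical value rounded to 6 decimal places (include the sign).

√[9·2!4!4!/11! · 3!3!4!2!5!3!] = √(124416/385)
  +(−1)^0/∏(0,2,3,4,1,0)! = 1/288  (running 1/288)
  +(−1)^1/∏(1,1,2,3,2,1)! = -1/24  (running -11/288)
  +(−1)^2/∏(2,0,1,2,3,2)! = 1/48  (running -5/288)
⟨..|..⟩ = √(124416/385)·(-5/288) = -0.312094

-0.312094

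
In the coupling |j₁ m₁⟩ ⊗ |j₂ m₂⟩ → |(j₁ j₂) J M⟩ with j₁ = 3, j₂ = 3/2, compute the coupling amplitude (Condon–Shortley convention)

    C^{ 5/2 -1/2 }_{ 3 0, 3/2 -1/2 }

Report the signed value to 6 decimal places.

triangle: 2!·4!·1!/8! = 48/40320
(j±m)!: 3!·3!·1!·2!·2!·3! = 864
prefactor² = (2J+1)·Δ·N² = 216/35
  k=0: +1/(0!·2!·3!·1!·1!·0!) = 1/12
  k=1: −1/(1!·1!·2!·0!·2!·1!) = -1/4
Σ = -1/6  ⇒  CG² = 216/35·(-1/6)² = 6/35
CG = −√(6/35) = -0.414039

−√(6/35) = -0.414039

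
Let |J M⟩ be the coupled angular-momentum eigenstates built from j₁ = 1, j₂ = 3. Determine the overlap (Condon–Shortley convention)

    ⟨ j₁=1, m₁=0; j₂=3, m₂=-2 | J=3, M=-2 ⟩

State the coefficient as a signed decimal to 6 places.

+√(1/3) = +0.577350

√[7·1!1!5!/8! · 1!1!1!5!1!5!] = √(300)
  +(−1)^0/∏(0,1,1,1,0,4)! = 1/24  (running 1/24)
  +(−1)^1/∏(1,0,0,0,1,5)! = -1/120  (running 1/30)
⟨..|..⟩ = √(300)·(1/30) = +0.577350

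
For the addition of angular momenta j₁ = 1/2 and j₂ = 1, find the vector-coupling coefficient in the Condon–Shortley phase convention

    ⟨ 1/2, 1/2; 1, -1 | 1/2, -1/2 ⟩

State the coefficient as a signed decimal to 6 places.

triangle: 1!·0!·1!/3! = 1/6
(j±m)!: 1!·0!·0!·2!·0!·1! = 2
prefactor² = (2J+1)·Δ·N² = 2/3
  k=0: +1/(0!·1!·0!·0!·0!·1!) = 1
Σ = 1  ⇒  CG² = 2/3·1² = 2/3
CG = +√(2/3) = +0.816497

+0.816497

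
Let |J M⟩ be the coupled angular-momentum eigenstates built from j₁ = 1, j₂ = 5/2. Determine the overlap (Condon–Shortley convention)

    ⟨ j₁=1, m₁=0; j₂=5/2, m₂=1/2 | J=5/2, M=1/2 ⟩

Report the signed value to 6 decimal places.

−√(1/35) ≈ -0.169031

j₁+j₂−J=1  J+j₁−j₂=1  J−j₁+j₂=4  j₁+j₂+J+1=7
(j₁±m₁, j₂±m₂, J±M) = (1,1,3,2,3,2)
P² = 144/35
sum k=0..1:
  [0] +1/6 = 1/6
  [1] −1/4 = -1/4
S = -1/12
C² = P²·S² = 1/35 ; C = -0.169031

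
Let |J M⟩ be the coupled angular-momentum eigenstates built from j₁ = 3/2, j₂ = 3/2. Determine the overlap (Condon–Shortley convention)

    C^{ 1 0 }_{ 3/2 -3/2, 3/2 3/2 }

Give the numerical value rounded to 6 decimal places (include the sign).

j₁+j₂−J=2  J+j₁−j₂=1  J−j₁+j₂=1  j₁+j₂+J+1=5
(j₁±m₁, j₂±m₂, J±M) = (0,3,3,0,1,1)
P² = 9/5
sum k=2..2:
  [2] +1/2 = 1/2
S = 1/2
C² = P²·S² = 9/20 ; C = +0.670820

+0.670820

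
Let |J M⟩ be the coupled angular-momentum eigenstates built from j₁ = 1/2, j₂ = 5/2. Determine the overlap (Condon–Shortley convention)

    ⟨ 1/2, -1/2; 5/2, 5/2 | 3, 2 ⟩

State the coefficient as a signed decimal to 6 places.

+√(1/6) ≈ +0.408248

triangle: 0!·1!·5!/7! = 120/5040
(j±m)!: 0!·1!·5!·0!·5!·1! = 14400
prefactor² = (2J+1)·Δ·N² = 2400
  k=0: +1/(0!·0!·1!·5!·0!·0!) = 1/120
Σ = 1/120  ⇒  CG² = 2400·1/120² = 1/6
CG = +√(1/6) = +0.408248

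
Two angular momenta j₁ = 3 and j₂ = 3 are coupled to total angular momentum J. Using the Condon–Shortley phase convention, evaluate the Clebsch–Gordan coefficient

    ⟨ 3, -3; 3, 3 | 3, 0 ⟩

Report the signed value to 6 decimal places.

-0.408248

j₁+j₂−J=3  J+j₁−j₂=3  J−j₁+j₂=3  j₁+j₂+J+1=10
(j₁±m₁, j₂±m₂, J±M) = (0,6,6,0,3,3)
P² = 7776
sum k=3..3:
  [3] −1/216 = -1/216
S = -1/216
C² = P²·S² = 1/6 ; C = -0.408248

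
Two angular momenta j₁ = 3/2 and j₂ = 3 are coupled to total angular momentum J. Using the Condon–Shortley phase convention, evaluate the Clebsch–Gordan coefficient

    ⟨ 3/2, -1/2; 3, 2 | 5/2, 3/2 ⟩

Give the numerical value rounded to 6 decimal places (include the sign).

√[6·2!1!4!/8! · 1!2!5!1!4!1!] = √(288/7)
  +(−1)^1/∏(1,1,1,4,0,0)! = -1/24  (running -1/24)
  +(−1)^2/∏(2,0,0,3,1,1)! = 1/12  (running 1/24)
⟨..|..⟩ = √(288/7)·(1/24) = +0.267261

+√(1/14) ≈ +0.267261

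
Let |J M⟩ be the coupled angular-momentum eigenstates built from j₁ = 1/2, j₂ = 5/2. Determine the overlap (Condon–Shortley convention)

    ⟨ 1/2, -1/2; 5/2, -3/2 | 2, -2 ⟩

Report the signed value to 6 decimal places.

-0.408248

j₁+j₂−J=1  J+j₁−j₂=0  J−j₁+j₂=4  j₁+j₂+J+1=6
(j₁±m₁, j₂±m₂, J±M) = (0,1,1,4,0,4)
P² = 96
sum k=1..1:
  [1] −1/24 = -1/24
S = -1/24
C² = P²·S² = 1/6 ; C = -0.408248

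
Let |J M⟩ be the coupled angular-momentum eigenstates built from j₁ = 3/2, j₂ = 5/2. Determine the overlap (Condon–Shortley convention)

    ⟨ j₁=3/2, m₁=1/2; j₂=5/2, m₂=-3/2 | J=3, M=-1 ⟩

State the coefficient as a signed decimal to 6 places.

+√(49/120) ≈ +0.639010

triangle: 1!*2!*4!/8! = 48/40320
(j±m)!: 2!*1!*1!*4!*2!*4! = 2304
prefactor² = (2J+1)*Δ*N² = 96/5
  k=0: +1/(0!*1!*1!*1!*1!*3!) = 1/6
  k=1: −1/(1!*0!*0!*0!*2!*4!) = -1/48
Σ = 7/48  ⇒  CG² = 96/5*7/48² = 49/120
CG = +√(49/120) = +0.639010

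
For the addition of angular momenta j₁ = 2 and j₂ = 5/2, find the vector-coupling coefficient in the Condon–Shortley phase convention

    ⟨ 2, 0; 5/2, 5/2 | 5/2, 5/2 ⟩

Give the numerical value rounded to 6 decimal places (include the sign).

+√(5/14) ≈ +0.597614

j₁+j₂−J=2  J+j₁−j₂=2  J−j₁+j₂=3  j₁+j₂+J+1=8
(j₁±m₁, j₂±m₂, J±M) = (2,2,5,0,5,0)
P² = 1440/7
sum k=2..2:
  [2] +1/24 = 1/24
S = 1/24
C² = P²·S² = 5/14 ; C = +0.597614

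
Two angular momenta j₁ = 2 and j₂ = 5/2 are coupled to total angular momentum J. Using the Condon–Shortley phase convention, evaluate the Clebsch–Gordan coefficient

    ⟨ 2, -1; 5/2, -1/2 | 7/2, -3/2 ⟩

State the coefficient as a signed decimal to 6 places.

√[8·1!3!4!/9! · 1!3!2!3!2!5!] = √(384/7)
  +(−1)^0/∏(0,1,3,2,0,2)! = 1/24  (running 1/24)
  +(−1)^1/∏(1,0,2,1,1,3)! = -1/12  (running -1/24)
⟨..|..⟩ = √(384/7)·(-1/24) = -0.308607

−√(2/21) ≈ -0.308607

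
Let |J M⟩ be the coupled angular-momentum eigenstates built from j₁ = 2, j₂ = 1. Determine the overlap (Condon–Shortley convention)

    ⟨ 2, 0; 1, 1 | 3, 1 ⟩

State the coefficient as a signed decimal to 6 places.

triangle: 0!*4!*2!/7! = 48/5040
(j±m)!: 2!*2!*2!*0!*4!*2! = 384
prefactor² = (2J+1)*Δ*N² = 128/5
  k=0: +1/(0!*0!*2!*2!*2!*0!) = 1/8
Σ = 1/8  ⇒  CG² = 128/5*1/8² = 2/5
CG = +√(2/5) = +0.632456

+0.632456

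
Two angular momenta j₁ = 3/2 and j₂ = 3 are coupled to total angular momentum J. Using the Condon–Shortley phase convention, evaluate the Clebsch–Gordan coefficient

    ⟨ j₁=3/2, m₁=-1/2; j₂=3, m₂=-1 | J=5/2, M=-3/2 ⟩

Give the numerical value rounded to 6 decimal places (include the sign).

-0.591608

√[6·2!1!4!/8! · 1!2!2!4!1!4!] = √(576/35)
  +(−1)^1/∏(1,1,1,1,0,3)! = -1/6  (running -1/6)
  +(−1)^2/∏(2,0,0,0,1,4)! = 1/48  (running -7/48)
⟨..|..⟩ = √(576/35)·(-7/48) = -0.591608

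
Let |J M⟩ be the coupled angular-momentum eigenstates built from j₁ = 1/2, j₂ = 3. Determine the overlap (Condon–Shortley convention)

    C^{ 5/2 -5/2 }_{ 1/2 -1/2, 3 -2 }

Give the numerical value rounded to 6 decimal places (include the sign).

√[6·1!0!5!/7! · 0!1!1!5!0!5!] = √(14400/7)
  +(−1)^1/∏(1,0,0,0,0,5)! = -1/120  (running -1/120)
⟨..|..⟩ = √(14400/7)·(-1/120) = -0.377964

-0.377964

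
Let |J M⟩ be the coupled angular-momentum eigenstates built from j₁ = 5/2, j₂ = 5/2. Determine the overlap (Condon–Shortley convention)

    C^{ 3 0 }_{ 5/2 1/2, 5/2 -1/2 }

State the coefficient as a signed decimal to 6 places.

-0.298142  (= −√(4/45))

triangle: 2!·3!·3!/9! = 72/362880
(j±m)!: 3!·2!·2!·3!·3!·3! = 5184
prefactor² = (2J+1)·Δ·N² = 36/5
  k=0: +1/(0!·2!·2!·2!·1!·1!) = 1/8
  k=1: −1/(1!·1!·1!·1!·2!·2!) = -1/4
  k=2: +1/(2!·0!·0!·0!·3!·3!) = 1/72
Σ = -1/9  ⇒  CG² = 36/5·(-1/9)² = 4/45
CG = −√(4/45) = -0.298142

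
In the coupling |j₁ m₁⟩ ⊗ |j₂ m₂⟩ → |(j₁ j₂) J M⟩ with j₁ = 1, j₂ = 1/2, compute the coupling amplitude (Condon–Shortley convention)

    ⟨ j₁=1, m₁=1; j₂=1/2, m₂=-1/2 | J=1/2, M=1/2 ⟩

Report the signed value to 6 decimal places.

j₁+j₂−J=1  J+j₁−j₂=1  J−j₁+j₂=0  j₁+j₂+J+1=3
(j₁±m₁, j₂±m₂, J±M) = (2,0,0,1,1,0)
P² = 2/3
sum k=0..0:
  [0] +1/1 = 1
S = 1
C² = P²·S² = 2/3 ; C = +0.816497

+√(2/3) ≈ +0.816497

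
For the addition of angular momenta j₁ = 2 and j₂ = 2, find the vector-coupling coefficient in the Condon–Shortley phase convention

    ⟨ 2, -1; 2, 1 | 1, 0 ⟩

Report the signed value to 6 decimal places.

triangle: 3!×1!×1!/6! = 6/720
(j±m)!: 1!×3!×3!×1!×1!×1! = 36
prefactor² = (2J+1)×Δ×N² = 9/10
  k=2: +1/(2!×1!×1!×1!×0!×0!) = 1/2
  k=3: −1/(3!×0!×0!×0!×1!×1!) = -1/6
Σ = 1/3  ⇒  CG² = 9/10×1/3² = 1/10
CG = +√(1/10) = +0.316228

+√(1/10) = +0.316228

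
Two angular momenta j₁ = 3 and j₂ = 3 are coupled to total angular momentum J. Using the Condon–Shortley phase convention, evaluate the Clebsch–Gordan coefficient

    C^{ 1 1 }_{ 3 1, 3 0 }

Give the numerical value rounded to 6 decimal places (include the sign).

j₁+j₂−J=5  J+j₁−j₂=1  J−j₁+j₂=1  j₁+j₂+J+1=8
(j₁±m₁, j₂±m₂, J±M) = (4,2,3,3,2,0)
P² = 216/7
sum k=2..2:
  [2] +1/12 = 1/12
S = 1/12
C² = P²·S² = 3/14 ; C = +0.462910

+√(3/14) ≈ +0.462910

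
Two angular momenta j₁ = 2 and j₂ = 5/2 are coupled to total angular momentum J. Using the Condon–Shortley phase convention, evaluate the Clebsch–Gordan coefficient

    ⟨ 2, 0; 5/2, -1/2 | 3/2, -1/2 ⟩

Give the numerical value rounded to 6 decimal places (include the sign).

-0.239046

triangle: 3!*1!*2!/7! = 12/5040
(j±m)!: 2!*2!*2!*3!*1!*2! = 96
prefactor² = (2J+1)*Δ*N² = 32/35
  k=1: −1/(1!*2!*1!*1!*0!*1!) = -1/2
  k=2: +1/(2!*1!*0!*0!*1!*2!) = 1/4
Σ = -1/4  ⇒  CG² = 32/35*(-1/4)² = 2/35
CG = −√(2/35) = -0.239046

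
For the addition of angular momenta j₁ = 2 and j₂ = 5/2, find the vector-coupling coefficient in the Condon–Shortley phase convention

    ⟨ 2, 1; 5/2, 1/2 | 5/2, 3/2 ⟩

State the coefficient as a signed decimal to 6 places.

triangle: 2!·2!·3!/8! = 24/40320
(j±m)!: 3!·1!·3!·2!·4!·1! = 1728
prefactor² = (2J+1)·Δ·N² = 216/35
  k=0: +1/(0!·2!·1!·3!·1!·0!) = 1/12
  k=1: −1/(1!·1!·0!·2!·2!·1!) = -1/4
Σ = -1/6  ⇒  CG² = 216/35·(-1/6)² = 6/35
CG = −√(6/35) = -0.414039

-0.414039  (= −√(6/35))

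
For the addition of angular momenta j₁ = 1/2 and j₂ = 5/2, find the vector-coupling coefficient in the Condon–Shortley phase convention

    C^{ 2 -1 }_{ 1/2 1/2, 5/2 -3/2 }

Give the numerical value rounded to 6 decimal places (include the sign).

+0.816497  (= +√(2/3))

triangle: 1!×0!×4!/6! = 24/720
(j±m)!: 1!×0!×1!×4!×1!×3! = 144
prefactor² = (2J+1)×Δ×N² = 24
  k=0: +1/(0!×1!×0!×1!×0!×3!) = 1/6
Σ = 1/6  ⇒  CG² = 24×1/6² = 2/3
CG = +√(2/3) = +0.816497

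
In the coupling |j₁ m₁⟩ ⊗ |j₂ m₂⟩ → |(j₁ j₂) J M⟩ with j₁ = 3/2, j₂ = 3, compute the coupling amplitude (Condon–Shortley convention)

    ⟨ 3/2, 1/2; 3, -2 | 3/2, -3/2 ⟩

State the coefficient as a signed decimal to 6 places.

−√(2/7) = -0.534522

triangle: 3!·0!·3!/7! = 36/5040
(j±m)!: 2!·1!·1!·5!·0!·3! = 1440
prefactor² = (2J+1)·Δ·N² = 288/7
  k=1: −1/(1!·2!·0!·0!·0!·3!) = -1/12
Σ = -1/12  ⇒  CG² = 288/7·(-1/12)² = 2/7
CG = −√(2/7) = -0.534522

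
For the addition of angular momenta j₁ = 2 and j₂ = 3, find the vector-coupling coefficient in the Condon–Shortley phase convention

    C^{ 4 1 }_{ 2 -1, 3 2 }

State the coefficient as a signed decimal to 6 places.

√[9·1!3!5!/10! · 1!3!5!1!5!3!] = √(6480/7)
  +(−1)^0/∏(0,1,3,5,0,0)! = 1/720  (running 1/720)
  +(−1)^1/∏(1,0,2,4,1,1)! = -1/48  (running -7/360)
⟨..|..⟩ = √(6480/7)·(-7/360) = -0.591608

-0.591608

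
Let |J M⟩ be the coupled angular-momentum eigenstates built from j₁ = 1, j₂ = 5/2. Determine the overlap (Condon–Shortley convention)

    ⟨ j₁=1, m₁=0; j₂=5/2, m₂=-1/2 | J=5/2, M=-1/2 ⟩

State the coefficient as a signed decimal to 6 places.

+0.169031  (= +√(1/35))

triangle: 1!*1!*4!/7! = 24/5040
(j±m)!: 1!*1!*2!*3!*2!*3! = 144
prefactor² = (2J+1)*Δ*N² = 144/35
  k=0: +1/(0!*1!*1!*2!*0!*2!) = 1/4
  k=1: −1/(1!*0!*0!*1!*1!*3!) = -1/6
Σ = 1/12  ⇒  CG² = 144/35*1/12² = 1/35
CG = +√(1/35) = +0.169031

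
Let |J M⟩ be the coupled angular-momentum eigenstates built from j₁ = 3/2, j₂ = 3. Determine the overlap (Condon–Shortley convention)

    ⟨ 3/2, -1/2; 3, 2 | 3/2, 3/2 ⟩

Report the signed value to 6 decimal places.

+0.534522

j₁+j₂−J=3  J+j₁−j₂=0  J−j₁+j₂=3  j₁+j₂+J+1=7
(j₁±m₁, j₂±m₂, J±M) = (1,2,5,1,3,0)
P² = 288/7
sum k=2..2:
  [2] +1/12 = 1/12
S = 1/12
C² = P²·S² = 2/7 ; C = +0.534522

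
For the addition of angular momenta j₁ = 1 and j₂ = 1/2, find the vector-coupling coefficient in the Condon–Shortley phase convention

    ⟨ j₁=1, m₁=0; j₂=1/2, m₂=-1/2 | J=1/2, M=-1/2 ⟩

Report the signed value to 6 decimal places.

+√(1/3) ≈ +0.577350

triangle: 1!×1!×0!/3! = 1/6
(j±m)!: 1!×1!×0!×1!×0!×1! = 1
prefactor² = (2J+1)×Δ×N² = 1/3
  k=0: +1/(0!×1!×1!×0!×0!×0!) = 1
Σ = 1  ⇒  CG² = 1/3×1² = 1/3
CG = +√(1/3) = +0.577350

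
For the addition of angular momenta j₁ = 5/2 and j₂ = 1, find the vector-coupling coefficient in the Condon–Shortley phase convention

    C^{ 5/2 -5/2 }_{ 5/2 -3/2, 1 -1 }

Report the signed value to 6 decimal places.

+0.534522

j₁+j₂−J=1  J+j₁−j₂=4  J−j₁+j₂=1  j₁+j₂+J+1=7
(j₁±m₁, j₂±m₂, J±M) = (1,4,0,2,0,5)
P² = 1152/7
sum k=0..0:
  [0] +1/24 = 1/24
S = 1/24
C² = P²·S² = 2/7 ; C = +0.534522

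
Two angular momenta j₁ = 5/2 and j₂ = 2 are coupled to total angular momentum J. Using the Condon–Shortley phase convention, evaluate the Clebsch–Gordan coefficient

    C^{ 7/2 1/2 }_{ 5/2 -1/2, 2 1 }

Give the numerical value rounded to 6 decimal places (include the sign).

-0.557773

√[8·1!4!3!/9! · 2!3!3!1!4!3!] = √(1152/35)
  +(−1)^0/∏(0,1,3,3,1,0)! = 1/36  (running 1/36)
  +(−1)^1/∏(1,0,2,2,2,1)! = -1/8  (running -7/72)
⟨..|..⟩ = √(1152/35)·(-7/72) = -0.557773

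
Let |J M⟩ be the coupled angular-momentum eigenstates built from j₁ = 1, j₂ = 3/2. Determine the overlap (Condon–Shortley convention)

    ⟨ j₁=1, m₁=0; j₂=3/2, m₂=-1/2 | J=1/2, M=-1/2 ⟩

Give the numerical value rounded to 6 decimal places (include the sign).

-0.577350

j₁+j₂−J=2  J+j₁−j₂=0  J−j₁+j₂=1  j₁+j₂+J+1=4
(j₁±m₁, j₂±m₂, J±M) = (1,1,1,2,0,1)
P² = 1/3
sum k=1..1:
  [1] −1/1 = -1
S = -1
C² = P²·S² = 1/3 ; C = -0.577350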